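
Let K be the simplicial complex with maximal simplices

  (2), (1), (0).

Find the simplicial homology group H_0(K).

We work with the vertex ordering 0 < 1 < 2. The simplices of K, each written with vertices in increasing order, are:

  0-simplices (3): [0], [1], [2]

giving chain groups C_0 ≅ Z^3.

From H_k ≅ ker(∂_k) / im(∂_{k+1}) we obtain:

  H_0: rank C_0 − rank ∂_1 = 3 − 0 = 3, and there is no ∂_1, so H_0 ≅ Z^3.

(K is a triangulation of a set of 3 points.)

H_0 ≅ Z^3.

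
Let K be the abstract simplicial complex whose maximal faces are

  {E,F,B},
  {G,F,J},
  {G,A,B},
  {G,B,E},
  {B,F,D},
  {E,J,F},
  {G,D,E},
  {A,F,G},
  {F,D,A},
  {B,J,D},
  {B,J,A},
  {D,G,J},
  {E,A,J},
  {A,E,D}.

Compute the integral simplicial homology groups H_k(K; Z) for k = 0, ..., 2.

H_0 = Z,  H_1 = Z^2,  H_2 = Z.

K has 7 vertices, 21 edges, 14 triangles.
rank ∂_0 = 0, rank ∂_1 = 6 ⇒ b_0 = 7 − 0 − 6 = 1; all invariant factors of ∂_1 are 1 so no torsion. So H_0 ≅ Z.
rank ∂_1 = 6, rank ∂_2 = 13 ⇒ b_1 = 21 − 6 − 13 = 2; all invariant factors of ∂_2 are 1 so no torsion. So H_1 ≅ Z^2.
rank ∂_2 = 13, rank ∂_3 = 0 ⇒ b_2 = 14 − 13 − 0 = 1. So H_2 ≅ Z.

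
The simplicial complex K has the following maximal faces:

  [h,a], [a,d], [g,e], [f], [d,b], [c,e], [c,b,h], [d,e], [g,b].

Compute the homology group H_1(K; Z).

Fix the vertex order a < b < c < d < e < f < g < h and write every simplex with vertices in increasing order. Then dim K = 2 and the simplices of K are:

  0-simplices (8): a, b, c, d, e, f, g, h
  1-simplices (10): ad, ah, bc, bd, bg, bh, ce, ch, de, eg
  2-simplices (1): bch

so the chain groups are C_0 ≅ Z^8, C_1 ≅ Z^10, C_2 ≅ Z^1.

∂_1: C_1 → C_0 is given by ∂[p,q] = [q] − [p]. For instance
  ∂bd = d − b.
As a 8×10 matrix over Z this has rank 6, with invariant factors (1,1,1,1,1,1).

∂_2: C_2 → C_1 sends each 2-simplex [p,q,r] to [q,r] − [p,r] + [p,q]. For instance
  ∂bch = ch − bh + bc.
The 10×1 boundary matrix has rank 1 and Smith normal form diag(1).

Reading off H_k = ker ∂_k / im ∂_{k+1}:

  H_1: rank ker ∂_1 − rank ∂_2 = (10 − 6) − 1 = 3, and the invariant factors of ∂_2 are all 1, so H_1 = Z^3.

H_1 ≅ Z^3.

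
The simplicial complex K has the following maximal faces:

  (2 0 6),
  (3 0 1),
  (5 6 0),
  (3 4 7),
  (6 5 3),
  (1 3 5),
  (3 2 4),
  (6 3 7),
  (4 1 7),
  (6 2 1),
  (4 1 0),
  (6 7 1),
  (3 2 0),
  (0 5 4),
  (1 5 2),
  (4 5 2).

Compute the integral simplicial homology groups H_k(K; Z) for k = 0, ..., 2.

H_0 ≅ Z,  H_1 ≅ Z^2,  H_2 ≅ Z.

Order the vertices as 0 < 1 < 2 < 3 < 4 < 5 < 6 < 7. Listing each simplex with vertices in this order, K has dimension 2 with simplices:

  0-simplices (8): [0], [1], [2], [3], [4], [5], [6], [7]
  1-simplices (24): (24 of them)
  2-simplices (16): [0,1,3], [0,1,4], [0,2,3], [0,2,6], [0,4,5], [0,5,6], [1,2,5], [1,2,6], [1,3,5], [1,4,7], [1,6,7], [2,3,4], [2,4,5], [3,4,7], [3,5,6], [3,6,7]

so the chain groups are C_0 ≅ Z^8, C_1 ≅ Z^24, C_2 ≅ Z^16.

Boundary ∂_1: C_1 → C_0 is given by ∂[p,q] = [q] − [p]. For instance
  ∂[2,3] = [3] − [2].
The 8×24 boundary matrix has rank 7 and Smith normal form diag(1,1,1,1,1,1,1).

Boundary ∂_2: C_2 → C_1 maps a triangle to the signed sum of its edges. For instance
  ∂[0,4,5] = [4,5] − [0,5] + [0,4],
  ∂[0,1,3] = [1,3] − [0,3] + [0,1].
The 24×16 boundary matrix has rank 15 and Smith normal form diag(1,1,1,1,1,1,1,1,1,1,1,1,1,1,1).

Reading off H_k = ker ∂_k / im ∂_{k+1}:

  H_0: rank C_0 − rank ∂_1 = 8 − 7 = 1, and the invariant factors of ∂_1 are all 1, so H_0 ≅ Z.
  H_1: rank ker ∂_1 − rank ∂_2 = (24 − 7) − 15 = 2, and the invariant factors of ∂_2 are all 1, so H_1 ≅ Z^2.
  H_2: rank ker ∂_2 − rank ∂_3 = (16 − 15) − 0 = 1, and there is no ∂_3, so H_2 ≅ Z.

As a check, the Euler characteristic is 8 − 24 + 16 = 0, which agrees with 1 − 2 + 1 = 0.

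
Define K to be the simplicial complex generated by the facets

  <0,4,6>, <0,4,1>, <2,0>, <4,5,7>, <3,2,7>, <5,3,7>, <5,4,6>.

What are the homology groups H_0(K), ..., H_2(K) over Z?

H_0 ≅ Z,  H_1 ≅ Z,  H_2 = 0.

K has 8 vertices, 14 edges, 6 triangles.
rank ∂_0 = 0, rank ∂_1 = 7 ⇒ b_0 = 8 − 0 − 7 = 1; all invariant factors of ∂_1 are 1 so no torsion. So H_0 = Z.
rank ∂_1 = 7, rank ∂_2 = 6 ⇒ b_1 = 14 − 7 − 6 = 1; all invariant factors of ∂_2 are 1 so no torsion. So H_1 = Z.
rank ∂_2 = 6, rank ∂_3 = 0 ⇒ b_2 = 6 − 6 − 0 = 0. So H_2 = 0.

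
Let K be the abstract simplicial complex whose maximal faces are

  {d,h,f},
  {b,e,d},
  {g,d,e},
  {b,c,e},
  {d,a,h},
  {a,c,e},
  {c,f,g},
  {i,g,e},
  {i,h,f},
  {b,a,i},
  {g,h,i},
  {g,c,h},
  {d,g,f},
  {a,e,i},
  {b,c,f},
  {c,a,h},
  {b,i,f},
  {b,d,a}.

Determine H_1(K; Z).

H_1 = Z ⊕ Z/2.

Take the total order a < b < c < d < e < f < g < h < i on the vertex set. Then K (dimension 2) consists of the simplices:

  0-simplices (9): a, b, c, d, e, f, g, h, i
  1-simplices (27): ab, ac, ad, ae, ah, ai, bc, bd, be, bf, bi, ce, cf, cg, ch, de, df, dg, dh, eg, ei, fg, fh, fi, gh, gi, hi
  2-simplices (18): abd, abi, ace, ach, adh, aei, bce, bcf, bde, bfi, cfg, cgh, deg, dfg, dfh, egi, fhi, ghi

Hence C_0 ≅ Z^9, C_1 ≅ Z^27, C_2 ≅ Z^18.

The boundary map ∂_1: C_1 → C_0 is given by ∂[p,q] = [q] − [p]. For instance
  ∂ad = d − a.
The 9×27 boundary matrix has rank 8 and Smith normal form diag(1,1,1,1,1,1,1,1).

Boundary ∂_2: C_2 → C_1 sends each 2-simplex [p,q,r] to [q,r] − [p,r] + [p,q]. For instance
  ∂bde = de − be + bd,
  ∂bcf = cf − bf + bc.
The 27×18 boundary matrix has rank 18 and Smith normal form diag(1,1,1,1,1,1,1,1,1,1,1,1,1,1,1,1,1,2).

From H_k ≅ ker(∂_k) / im(∂_{k+1}) we obtain:

  H_1: rank ker ∂_1 − rank ∂_2 = (27 − 8) − 18 = 1, and ∂_2 has invariant factor 2 > 1, so H_1 ≅ Z ⊕ Z/2.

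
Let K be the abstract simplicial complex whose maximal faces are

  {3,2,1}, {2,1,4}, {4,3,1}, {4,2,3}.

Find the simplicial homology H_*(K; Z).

K has 4 vertices, 6 edges, 4 triangles.
rank ∂_0 = 0, rank ∂_1 = 3 ⇒ b_0 = 4 − 0 − 3 = 1; all invariant factors of ∂_1 are 1 so no torsion. So H_0 ≅ Z.
rank ∂_1 = 3, rank ∂_2 = 3 ⇒ b_1 = 6 − 3 − 3 = 0; all invariant factors of ∂_2 are 1 so no torsion. So H_1 ≅ 0.
rank ∂_2 = 3, rank ∂_3 = 0 ⇒ b_2 = 4 − 3 − 0 = 1. So H_2 ≅ Z.

H_0 = Z,  H_1 = 0,  H_2 = Z.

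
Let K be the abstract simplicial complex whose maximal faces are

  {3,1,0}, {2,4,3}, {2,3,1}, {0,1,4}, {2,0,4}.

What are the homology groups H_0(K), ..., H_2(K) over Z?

Fix the vertex order 0 < 1 < 2 < 3 < 4 and write every simplex with vertices in increasing order. Then dim K = 2 and the simplices of K are:

  0-simplices (5): [0], [1], [2], [3], [4]
  1-simplices (10): [0,1], [0,2], [0,3], [0,4], [1,2], [1,3], [1,4], [2,3], [2,4], [3,4]
  2-simplices (5): [0,1,3], [0,1,4], [0,2,4], [1,2,3], [2,3,4]

so the chain groups are C_0 ≅ Z^5, C_1 ≅ Z^10, C_2 ≅ Z^5.

∂_1: C_1 → C_0 maps an edge to its endpoints' difference, ∂[p,q] = q − p. For instance
  ∂[0,4] = [4] − [0].
The resulting 5×10 matrix has rank 4, and its Smith normal form has invariant factors (1,1,1,1).

Boundary ∂_2: C_2 → C_1 sends each 2-simplex [p,q,r] to [q,r] − [p,r] + [p,q]. For instance
  ∂[0,1,4] = [1,4] − [0,4] + [0,1],
  ∂[0,2,4] = [2,4] − [0,4] + [0,2].
This gives a 10×5 integer matrix of rank 5; reducing to Smith normal form yields diagonal entries (1,1,1,1,1).

Computing H_k = (kernel of ∂_k) / (image of ∂_{k+1}):

  H_0: rank C_0 − rank ∂_1 = 5 − 4 = 1, and the invariant factors of ∂_1 are all 1, so H_0 = Z.
  H_1: rank ker ∂_1 − rank ∂_2 = (10 − 4) − 5 = 1, and the invariant factors of ∂_2 are all 1, so H_1 = Z.
  H_2: rank ker ∂_2 − rank ∂_3 = (5 − 5) − 0 = 0, and there is no ∂_3, so H_2 = 0.

H_0 ≅ Z,  H_1 ≅ Z,  H_2 = 0.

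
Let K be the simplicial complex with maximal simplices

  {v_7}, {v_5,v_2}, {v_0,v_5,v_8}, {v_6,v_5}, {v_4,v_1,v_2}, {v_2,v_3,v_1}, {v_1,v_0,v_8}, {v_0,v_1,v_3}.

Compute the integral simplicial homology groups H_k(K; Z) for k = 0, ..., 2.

H_0 ≅ Z^2,  H_1 ≅ Z,  H_2 = 0.

Fix the vertex order v_0 < v_1 < v_2 < v_3 < v_4 < v_5 < v_6 < v_7 < v_8 and write every simplex with vertices in increasing order. Then dim K = 2 and the simplices of K are:

  0-simplices (9): [v_0], [v_1], [v_2], [v_3], [v_4], [v_5], [v_6], [v_7], [v_8]
  1-simplices (13): [v_0,v_1], [v_0,v_3], [v_0,v_5], [v_0,v_8], [v_1,v_2], [v_1,v_3], [v_1,v_4], [v_1,v_8], [v_2,v_3], [v_2,v_4], [v_2,v_5], [v_5,v_6], [v_5,v_8]
  2-simplices (5): [v_0,v_1,v_3], [v_0,v_1,v_8], [v_0,v_5,v_8], [v_1,v_2,v_3], [v_1,v_2,v_4]

giving chain groups C_0 ≅ Z^9, C_1 ≅ Z^13, C_2 ≅ Z^5.

The boundary map ∂_1: C_1 → C_0 maps an edge to its endpoints' difference, ∂[p,q] = q − p. For instance
  ∂[v_0,v_3] = [v_3] − [v_0].
The resulting 9×13 matrix has rank 7, and its Smith normal form has invariant factors (1,1,1,1,1,1,1).

Boundary ∂_2: C_2 → C_1 maps a triangle to the signed sum of its edges. For instance
  ∂[v_1,v_2,v_4] = [v_2,v_4] − [v_1,v_4] + [v_1,v_2],
  ∂[v_0,v_5,v_8] = [v_5,v_8] − [v_0,v_8] + [v_0,v_5].
This gives a 13×5 integer matrix of rank 5; reducing to Smith normal form yields diagonal entries (1,1,1,1,1).

Reading off H_k = ker ∂_k / im ∂_{k+1}:

  H_0: rank C_0 − rank ∂_1 = 9 − 7 = 2, and the invariant factors of ∂_1 are all 1, so H_0 ≅ Z^2.
  H_1: rank ker ∂_1 − rank ∂_2 = (13 − 7) − 5 = 1, and the invariant factors of ∂_2 are all 1, so H_1 ≅ Z.
  H_2: rank ker ∂_2 − rank ∂_3 = (5 − 5) − 0 = 0, and there is no ∂_3, so H_2 ≅ 0.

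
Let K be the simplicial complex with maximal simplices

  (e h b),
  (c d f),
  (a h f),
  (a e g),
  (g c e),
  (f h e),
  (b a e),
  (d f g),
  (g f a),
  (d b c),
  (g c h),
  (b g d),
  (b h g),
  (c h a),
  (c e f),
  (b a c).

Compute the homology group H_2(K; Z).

H_2 ≅ Z.

Fix the vertex order a < b < c < d < e < f < g < h and write every simplex with vertices in increasing order. Then dim K = 2 and the simplices of K are:

  0-simplices (8): a, b, c, d, e, f, g, h
  1-simplices (24): ab, ac, ae, af, ag, ah, bc, bd, be, bg, bh, cd, ce, cf, cg, ch, df, dg, ef, eg, eh, fg, fh, gh
  2-simplices (16): abc, abe, ach, aeg, afg, afh, bcd, bdg, beh, bgh, cdf, cef, ceg, cgh, dfg, efh

so the chain groups are C_0 ≅ Z^8, C_1 ≅ Z^24, C_2 ≅ Z^16.

The boundary map ∂_1: C_1 → C_0 is given by ∂[p,q] = [q] − [p]. For instance
  ∂ef = f − e.
The resulting 8×24 matrix has rank 7, and its Smith normal form has invariant factors (1,1,1,1,1,1,1).

∂_2: C_2 → C_1 maps a triangle to the signed sum of its edges. For instance
  ∂afh = fh − ah + af,
  ∂cef = ef − cf + ce.
This gives a 24×16 integer matrix of rank 15; reducing to Smith normal form yields diagonal entries (1,1,1,1,1,1,1,1,1,1,1,1,1,1,1).

Now H_k = ker ∂_k / im ∂_{k+1}, so:

  H_2: rank ker ∂_2 − rank ∂_3 = (16 − 15) − 0 = 1, and there is no ∂_3, so H_2 ≅ Z.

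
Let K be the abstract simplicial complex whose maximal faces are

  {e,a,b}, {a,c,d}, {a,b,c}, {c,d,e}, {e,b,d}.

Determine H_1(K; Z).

Take the total order a < b < c < d < e on the vertex set. Then K (dimension 2) consists of the simplices:

  0-simplices (5): a, b, c, d, e
  1-simplices (10): ab, ac, ad, ae, bc, bd, be, cd, ce, de
  2-simplices (5): abc, abe, acd, bde, cde

Hence C_0 ≅ Z^5, C_1 ≅ Z^10, C_2 ≅ Z^5.

∂_1: C_1 → C_0 sends each edge [p,q] (with p < q) to q − p.
This gives a 5×10 integer matrix of rank 4; reducing to Smith normal form yields diagonal entries (1,1,1,1).

Boundary ∂_2: C_2 → C_1 sends each 2-simplex [p,q,r] to [q,r] − [p,r] + [p,q]. For instance
  ∂cde = de − ce + cd,
  ∂acd = cd − ad + ac.
This gives a 10×5 integer matrix of rank 5; reducing to Smith normal form yields diagonal entries (1,1,1,1,1).

From H_k ≅ ker(∂_k) / im(∂_{k+1}) we obtain:

  H_1: rank ker ∂_1 − rank ∂_2 = (10 − 4) − 5 = 1, and the invariant factors of ∂_2 are all 1, so H_1 = Z.

H_1 ≅ Z.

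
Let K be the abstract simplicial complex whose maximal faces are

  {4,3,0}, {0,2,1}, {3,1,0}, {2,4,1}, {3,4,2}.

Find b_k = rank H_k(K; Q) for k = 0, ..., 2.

b_0 = 1, b_1 = 1, b_2 = 0.

We work with the vertex ordering 0 < 1 < 2 < 3 < 4. The simplices of K, each written with vertices in increasing order, are:

  0-simplices (5): [0], [1], [2], [3], [4]
  1-simplices (10): [0,1], [0,2], [0,3], [0,4], [1,2], [1,3], [1,4], [2,3], [2,4], [3,4]
  2-simplices (5): [0,1,2], [0,1,3], [0,3,4], [1,2,4], [2,3,4]

giving chain groups C_0 ≅ Z^5, C_1 ≅ Z^10, C_2 ≅ Z^5.

The boundary map ∂_1: C_1 → C_0 sends each edge [p,q] (with p < q) to q − p.
This gives a 5×10 integer matrix of rank 4; reducing to Smith normal form yields diagonal entries (1,1,1,1).

∂_2: C_2 → C_1 acts by ∂[p,q,r] = [q,r] − [p,r] + [p,q]. For instance
  ∂[1,2,4] = [2,4] − [1,4] + [1,2],
  ∂[2,3,4] = [3,4] − [2,4] + [2,3].
The 10×5 boundary matrix has rank 5 and Smith normal form diag(1,1,1,1,1).

Reading off H_k = ker ∂_k / im ∂_{k+1}:

  H_0: rank C_0 − rank ∂_1 = 5 − 4 = 1, and the invariant factors of ∂_1 are all 1, so H_0 ≅ Z.
  H_1: rank ker ∂_1 − rank ∂_2 = (10 − 4) − 5 = 1, and the invariant factors of ∂_2 are all 1, so H_1 ≅ Z.
  H_2: rank ker ∂_2 − rank ∂_3 = (5 − 5) − 0 = 0, and there is no ∂_3, so H_2 ≅ 0.

As a check, the Euler characteristic is 5 − 10 + 5 = 0, which agrees with 1 − 1 + 0 = 0.

Hence the Betti numbers are b_0 = 1, b_1 = 1, b_2 = 0.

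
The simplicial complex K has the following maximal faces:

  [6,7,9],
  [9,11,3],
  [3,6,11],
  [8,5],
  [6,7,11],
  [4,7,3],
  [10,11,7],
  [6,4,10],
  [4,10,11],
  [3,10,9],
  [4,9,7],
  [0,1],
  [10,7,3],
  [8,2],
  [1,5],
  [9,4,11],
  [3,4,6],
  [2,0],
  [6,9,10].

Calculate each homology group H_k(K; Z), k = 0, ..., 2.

H_0 = Z^2,  H_1 = Z^3,  H_2 = Z.

K has 12 vertices, 26 edges, 14 triangles.
rank ∂_0 = 0, rank ∂_1 = 10 ⇒ b_0 = 12 − 0 − 10 = 2; all invariant factors of ∂_1 are 1 so no torsion. So H_0 ≅ Z^2.
rank ∂_1 = 10, rank ∂_2 = 13 ⇒ b_1 = 26 − 10 − 13 = 3; all invariant factors of ∂_2 are 1 so no torsion. So H_1 ≅ Z^3.
rank ∂_2 = 13, rank ∂_3 = 0 ⇒ b_2 = 14 − 13 − 0 = 1. So H_2 ≅ Z.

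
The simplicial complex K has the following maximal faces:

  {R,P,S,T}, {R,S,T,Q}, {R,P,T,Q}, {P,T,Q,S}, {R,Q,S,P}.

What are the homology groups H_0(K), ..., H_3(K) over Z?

H_0 ≅ Z,  H_1 = 0,  H_2 = 0,  H_3 ≅ Z.

Order the vertices as P < Q < R < S < T. Listing each simplex with vertices in this order, K has dimension 3 with simplices:

  0-simplices (5): P, Q, R, S, T
  1-simplices (10): PQ, PR, PS, PT, QR, QS, QT, RS, RT, ST
  2-simplices (10): PQR, PQS, PQT, PRS, PRT, PST, QRS, QRT, QST, RST
  3-simplices (5): PQRS, PQRT, PQST, PRST, QRST

giving chain groups C_0 ≅ Z^5, C_1 ≅ Z^10, C_2 ≅ Z^10, C_3 ≅ Z^5.

Boundary ∂_1: C_1 → C_0 is given by ∂[p,q] = [q] − [p]. For instance
  ∂QR = R − Q.
The resulting 5×10 matrix has rank 4, and its Smith normal form has invariant factors (1,1,1,1).

The boundary map ∂_2: C_2 → C_1 acts by ∂[p,q,r] = [q,r] − [p,r] + [p,q]. For instance
  ∂QST = ST − QT + QS,
  ∂PQT = QT − PT + PQ.
The 10×10 boundary matrix has rank 6 and Smith normal form diag(1,1,1,1,1,1).

The boundary map ∂_3: C_3 → C_2 sends each 3-simplex σ to the alternating sum Σ_i (−1)^i (σ with its i-th vertex removed). For instance
  ∂PRST = RST − PST + PRT − PRS,
  ∂PQRT = QRT − PRT + PQT − PQR.
The resulting 10×5 matrix has rank 4, and its Smith normal form has invariant factors (1,1,1,1).

Computing H_k = (kernel of ∂_k) / (image of ∂_{k+1}):

  H_0: rank C_0 − rank ∂_1 = 5 − 4 = 1, and the invariant factors of ∂_1 are all 1, so H_0 = Z.
  H_1: rank ker ∂_1 − rank ∂_2 = (10 − 4) − 6 = 0, and the invariant factors of ∂_2 are all 1, so H_1 = 0.
  H_2: rank ker ∂_2 − rank ∂_3 = (10 − 6) − 4 = 0, and the invariant factors of ∂_3 are all 1, so H_2 = 0.
  H_3: rank ker ∂_3 − rank ∂_4 = (5 − 4) − 0 = 1, and there is no ∂_4, so H_3 = Z.

(K is a triangulation of the 3-sphere S^3.)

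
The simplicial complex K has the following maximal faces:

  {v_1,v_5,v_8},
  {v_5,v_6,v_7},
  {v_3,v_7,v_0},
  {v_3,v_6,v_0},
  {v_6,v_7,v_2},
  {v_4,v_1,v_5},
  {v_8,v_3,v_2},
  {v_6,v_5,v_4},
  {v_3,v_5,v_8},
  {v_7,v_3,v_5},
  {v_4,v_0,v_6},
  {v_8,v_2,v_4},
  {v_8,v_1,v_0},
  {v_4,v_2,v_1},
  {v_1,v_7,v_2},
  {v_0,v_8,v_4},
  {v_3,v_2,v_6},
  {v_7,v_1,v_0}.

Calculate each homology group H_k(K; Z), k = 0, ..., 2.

Order the vertices as v_0 < v_1 < v_2 < v_3 < v_4 < v_5 < v_6 < v_7 < v_8. Listing each simplex with vertices in this order, K has dimension 2 with simplices:

  0-simplices (9): [v_0], [v_1], [v_2], [v_3], [v_4], [v_5], [v_6], [v_7], [v_8]
  1-simplices (27): (27 of them)
  2-simplices (18): (18 of them)

Hence C_0 ≅ Z^9, C_1 ≅ Z^27, C_2 ≅ Z^18.

Boundary ∂_1: C_1 → C_0 is given by ∂[p,q] = [q] − [p]. For instance
  ∂[v_1,v_5] = [v_5] − [v_1].
As a 9×27 matrix over Z this has rank 8, with invariant factors (1,1,1,1,1,1,1,1).

∂_2: C_2 → C_1 acts by ∂[p,q,r] = [q,r] − [p,r] + [p,q]. For instance
  ∂[v_3,v_5,v_7] = [v_5,v_7] − [v_3,v_7] + [v_3,v_5],
  ∂[v_5,v_6,v_7] = [v_6,v_7] − [v_5,v_7] + [v_5,v_6].
As a 27×18 matrix over Z this has rank 18, with invariant factors (1,1,1,1,1,1,1,1,1,1,1,1,1,1,1,1,1,2).

From H_k ≅ ker(∂_k) / im(∂_{k+1}) we obtain:

  H_0: rank C_0 − rank ∂_1 = 9 − 8 = 1, and the invariant factors of ∂_1 are all 1, so H_0 ≅ Z.
  H_1: rank ker ∂_1 − rank ∂_2 = (27 − 8) − 18 = 1, and ∂_2 has invariant factor 2 > 1, so H_1 ≅ Z ⊕ Z/2.
  H_2: rank ker ∂_2 − rank ∂_3 = (18 − 18) − 0 = 0, and there is no ∂_3, so H_2 ≅ 0.

As a check, the Euler characteristic is 9 − 27 + 18 = 0, which agrees with 1 − 1 + 0 = 0.

H_0 ≅ Z,  H_1 ≅ Z ⊕ Z/2,  H_2 = 0.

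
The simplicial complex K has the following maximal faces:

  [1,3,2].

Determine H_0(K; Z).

Fix the vertex order 1 < 2 < 3 and write every simplex with vertices in increasing order. Then dim K = 2 and the simplices of K are:

  0-simplices (3): [1], [2], [3]
  1-simplices (3): [1,2], [1,3], [2,3]
  2-simplices (1): [1,2,3]

giving chain groups C_0 ≅ Z^3, C_1 ≅ Z^3, C_2 ≅ Z^1.

Boundary ∂_1: C_1 → C_0 is given by ∂[p,q] = [q] − [p]. For instance
  ∂[1,3] = [3] − [1].
This gives a 3×3 integer matrix of rank 2; reducing to Smith normal form yields diagonal entries (1,1).

∂_2: C_2 → C_1 sends each 2-simplex [p,q,r] to [q,r] − [p,r] + [p,q]. For instance
  ∂[1,2,3] = [2,3] − [1,3] + [1,2].
This gives a 3×1 integer matrix of rank 1; reducing to Smith normal form yields diagonal entries (1).

Reading off H_k = ker ∂_k / im ∂_{k+1}:

  H_0: rank C_0 − rank ∂_1 = 3 − 2 = 1, and the invariant factors of ∂_1 are all 1, so H_0 ≅ Z.

H_0 ≅ Z.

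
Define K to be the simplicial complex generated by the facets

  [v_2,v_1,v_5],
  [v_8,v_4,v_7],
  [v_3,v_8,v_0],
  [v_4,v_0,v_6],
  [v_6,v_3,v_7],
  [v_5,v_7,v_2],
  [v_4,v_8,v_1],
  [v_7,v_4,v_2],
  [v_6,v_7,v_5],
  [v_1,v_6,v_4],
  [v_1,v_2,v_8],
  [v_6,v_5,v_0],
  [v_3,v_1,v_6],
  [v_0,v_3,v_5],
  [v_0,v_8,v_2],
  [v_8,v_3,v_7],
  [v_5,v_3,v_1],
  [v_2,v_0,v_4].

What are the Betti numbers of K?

b_0 = 1, b_1 = 1, b_2 = 0.

Fix the vertex order v_0 < v_1 < v_2 < v_3 < v_4 < v_5 < v_6 < v_7 < v_8 and write every simplex with vertices in increasing order. Then dim K = 2 and the simplices of K are:

  0-simplices (9): [v_0], [v_1], [v_2], [v_3], [v_4], [v_5], [v_6], [v_7], [v_8]
  1-simplices (27): (27 of them)
  2-simplices (18): (18 of them)

giving chain groups C_0 ≅ Z^9, C_1 ≅ Z^27, C_2 ≅ Z^18.

The boundary map ∂_1: C_1 → C_0 sends each edge [p,q] (with p < q) to q − p.
The resulting 9×27 matrix has rank 8, and its Smith normal form has invariant factors (1,1,1,1,1,1,1,1).

Boundary ∂_2: C_2 → C_1 maps a triangle to the signed sum of its edges. For instance
  ∂[v_3,v_7,v_8] = [v_7,v_8] − [v_3,v_8] + [v_3,v_7],
  ∂[v_2,v_4,v_7] = [v_4,v_7] − [v_2,v_7] + [v_2,v_4].
This gives a 27×18 integer matrix of rank 18; reducing to Smith normal form yields diagonal entries (1,1,1,1,1,1,1,1,1,1,1,1,1,1,1,1,1,2).

From H_k ≅ ker(∂_k) / im(∂_{k+1}) we obtain:

  H_0: rank C_0 − rank ∂_1 = 9 − 8 = 1, and the invariant factors of ∂_1 are all 1, so H_0 = Z.
  H_1: rank ker ∂_1 − rank ∂_2 = (27 − 8) − 18 = 1, and ∂_2 has invariant factor 2 > 1, so H_1 = Z ⊕ Z_2.
  H_2: rank ker ∂_2 − rank ∂_3 = (18 − 18) − 0 = 0, and there is no ∂_3, so H_2 = 0.

(K is a triangulation of the Klein bottle.)

Hence the Betti numbers are b_0 = 1, b_1 = 1, b_2 = 0.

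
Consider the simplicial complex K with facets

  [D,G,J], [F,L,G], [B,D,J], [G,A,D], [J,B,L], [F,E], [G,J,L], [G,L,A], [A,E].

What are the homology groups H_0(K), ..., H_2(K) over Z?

H_0 = Z,  H_1 = Z,  H_2 = 0.

Fix the vertex order A < B < D < E < F < G < J < L and write every simplex with vertices in increasing order. Then dim K = 2 and the simplices of K are:

  0-simplices (8): A, B, D, E, F, G, J, L
  1-simplices (15): AD, AE, AG, AL, BD, BJ, BL, DG, DJ, EF, FG, FL, GJ, GL, JL
  2-simplices (7): ADG, AGL, BDJ, BJL, DGJ, FGL, GJL

giving chain groups C_0 ≅ Z^8, C_1 ≅ Z^15, C_2 ≅ Z^7.

Boundary ∂_1: C_1 → C_0 sends each edge [p,q] (with p < q) to q − p.
This gives a 8×15 integer matrix of rank 7; reducing to Smith normal form yields diagonal entries (1,1,1,1,1,1,1).

Boundary ∂_2: C_2 → C_1 acts by ∂[p,q,r] = [q,r] − [p,r] + [p,q]. For instance
  ∂DGJ = GJ − DJ + DG,
  ∂BJL = JL − BL + BJ.
The 15×7 boundary matrix has rank 7 and Smith normal form diag(1,1,1,1,1,1,1).

Reading off H_k = ker ∂_k / im ∂_{k+1}:

  H_0: rank C_0 − rank ∂_1 = 8 − 7 = 1, and the invariant factors of ∂_1 are all 1, so H_0 ≅ Z.
  H_1: rank ker ∂_1 − rank ∂_2 = (15 − 7) − 7 = 1, and the invariant factors of ∂_2 are all 1, so H_1 ≅ Z.
  H_2: rank ker ∂_2 − rank ∂_3 = (7 − 7) − 0 = 0, and there is no ∂_3, so H_2 ≅ 0.

As a check, the Euler characteristic is 8 − 15 + 7 = 0, which agrees with 1 − 1 + 0 = 0.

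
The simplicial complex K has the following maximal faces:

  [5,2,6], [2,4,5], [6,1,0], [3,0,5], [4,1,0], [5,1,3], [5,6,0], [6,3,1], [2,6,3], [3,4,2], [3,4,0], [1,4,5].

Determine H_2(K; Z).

Fix the vertex order 0 < 1 < 2 < 3 < 4 < 5 < 6 and write every simplex with vertices in increasing order. Then dim K = 2 and the simplices of K are:

  0-simplices (7): [0], [1], [2], [3], [4], [5], [6]
  1-simplices (18): [0,1], [0,3], [0,4], [0,5], [0,6], [1,3], [1,4], [1,5], [1,6], [2,3], [2,4], [2,5], [2,6], [3,4], [3,5], [3,6], [4,5], [5,6]
  2-simplices (12): [0,1,4], [0,1,6], [0,3,4], [0,3,5], [0,5,6], [1,3,5], [1,3,6], [1,4,5], [2,3,4], [2,3,6], [2,4,5], [2,5,6]

Hence C_0 ≅ Z^7, C_1 ≅ Z^18, C_2 ≅ Z^12.

Boundary ∂_1: C_1 → C_0 is given by ∂[p,q] = [q] − [p]. For instance
  ∂[1,5] = [5] − [1].
This gives a 7×18 integer matrix of rank 6; reducing to Smith normal form yields diagonal entries (1,1,1,1,1,1).

∂_2: C_2 → C_1 sends each 2-simplex [p,q,r] to [q,r] − [p,r] + [p,q]. For instance
  ∂[2,4,5] = [4,5] − [2,5] + [2,4],
  ∂[0,1,4] = [1,4] − [0,4] + [0,1].
The resulting 18×12 matrix has rank 12, and its Smith normal form has invariant factors (1,1,1,1,1,1,1,1,1,1,1,2).

Reading off H_k = ker ∂_k / im ∂_{k+1}:

  H_2: rank ker ∂_2 − rank ∂_3 = (12 − 12) − 0 = 0, and there is no ∂_3, so H_2 = 0.

(K is a triangulation of the real projective plane RP^2.)

H_2 = 0.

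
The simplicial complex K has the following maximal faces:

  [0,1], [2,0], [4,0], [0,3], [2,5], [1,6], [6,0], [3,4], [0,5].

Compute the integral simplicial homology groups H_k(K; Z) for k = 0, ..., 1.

H_0 = Z,  H_1 = Z^3.

K has 7 vertices, 9 edges.
rank ∂_0 = 0, rank ∂_1 = 6 ⇒ b_0 = 7 − 0 − 6 = 1; all invariant factors of ∂_1 are 1 so no torsion. So H_0 ≅ Z.
rank ∂_1 = 6, rank ∂_2 = 0 ⇒ b_1 = 9 − 6 − 0 = 3. So H_1 ≅ Z^3.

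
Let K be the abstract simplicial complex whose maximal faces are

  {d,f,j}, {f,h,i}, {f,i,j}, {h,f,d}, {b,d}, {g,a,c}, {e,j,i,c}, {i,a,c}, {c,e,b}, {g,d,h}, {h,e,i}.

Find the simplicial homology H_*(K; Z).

H_0 ≅ Z,  H_1 ≅ Z^2,  H_2 = 0,  H_3 = 0.

Take the total order a < b < c < d < e < f < g < h < i < j on the vertex set. Then K (dimension 3) consists of the simplices:

  0-simplices (10): a, b, c, d, e, f, g, h, i, j
  1-simplices (23): ac, ag, ai, bc, bd, be, ce, cg, ci, cj, df, dg, dh, dj, eh, ei, ej, fh, fi, fj, gh, hi, ij
  2-simplices (13): acg, aci, bce, cei, cej, cij, dfh, dfj, dgh, ehi, eij, fhi, fij
  3-simplices (1): ceij

giving chain groups C_0 ≅ Z^10, C_1 ≅ Z^23, C_2 ≅ Z^13, C_3 ≅ Z^1.

∂_1: C_1 → C_0 maps an edge to its endpoints' difference, ∂[p,q] = q − p. For instance
  ∂cj = j − c.
The resulting 10×23 matrix has rank 9, and its Smith normal form has invariant factors (1,1,1,1,1,1,1,1,1).

∂_2: C_2 → C_1 acts by ∂[p,q,r] = [q,r] − [p,r] + [p,q]. For instance
  ∂dfh = fh − dh + df,
  ∂ehi = hi − ei + eh.
The 23×13 boundary matrix has rank 12 and Smith normal form diag(1,1,1,1,1,1,1,1,1,1,1,1).

The boundary map ∂_3: C_3 → C_2 sends each 3-simplex σ to the alternating sum Σ_i (−1)^i (σ with its i-th vertex removed). For instance
  ∂ceij = eij − cij + cej − cei.
This gives a 13×1 integer matrix of rank 1; reducing to Smith normal form yields diagonal entries (1).

From H_k ≅ ker(∂_k) / im(∂_{k+1}) we obtain:

  H_0: rank C_0 − rank ∂_1 = 10 − 9 = 1, and the invariant factors of ∂_1 are all 1, so H_0 = Z.
  H_1: rank ker ∂_1 − rank ∂_2 = (23 − 9) − 12 = 2, and the invariant factors of ∂_2 are all 1, so H_1 = Z^2.
  H_2: rank ker ∂_2 − rank ∂_3 = (13 − 12) − 1 = 0, and the invariant factors of ∂_3 are all 1, so H_2 = 0.
  H_3: rank ker ∂_3 − rank ∂_4 = (1 − 1) − 0 = 0, and there is no ∂_4, so H_3 = 0.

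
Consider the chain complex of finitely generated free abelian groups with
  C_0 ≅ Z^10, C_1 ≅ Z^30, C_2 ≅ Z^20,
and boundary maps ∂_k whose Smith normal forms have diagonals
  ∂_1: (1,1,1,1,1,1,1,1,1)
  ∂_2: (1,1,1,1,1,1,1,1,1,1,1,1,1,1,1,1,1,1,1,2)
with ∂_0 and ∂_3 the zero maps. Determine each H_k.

H_0 = Z,  H_1 = Z ⊕ Z/2Z,  H_2 = 0.

H_0: b_0 = 10 − 0 − 9 = 1; torsion from ∂_1 factors > 1: none. So H_0 = Z.
H_1: b_1 = 30 − 9 − 20 = 1; torsion from ∂_2 factors > 1: [2]. So H_1 = Z ⊕ Z/2Z.
H_2: b_2 = 20 − 20 − 0 = 0; torsion from ∂_3 factors > 1: none. So H_2 = 0.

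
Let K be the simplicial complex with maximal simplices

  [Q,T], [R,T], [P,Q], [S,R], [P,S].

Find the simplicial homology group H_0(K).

H_0 = Z.

We work with the vertex ordering P < Q < R < S < T. The simplices of K, each written with vertices in increasing order, are:

  0-simplices (5): P, Q, R, S, T
  1-simplices (5): PQ, PS, QT, RS, RT

giving chain groups C_0 ≅ Z^5, C_1 ≅ Z^5.

∂_1: C_1 → C_0 is given by ∂[p,q] = [q] − [p]. For instance
  ∂RT = T − R.
As a 5×5 matrix over Z this has rank 4, with invariant factors (1,1,1,1).

Reading off H_k = ker ∂_k / im ∂_{k+1}:

  H_0: rank C_0 − rank ∂_1 = 5 − 4 = 1, and the invariant factors of ∂_1 are all 1, so H_0 ≅ Z.

(K is a triangulation of the circle S^1.)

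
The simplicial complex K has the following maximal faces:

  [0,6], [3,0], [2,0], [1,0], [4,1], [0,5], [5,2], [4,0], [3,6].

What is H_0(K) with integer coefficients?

H_0 ≅ Z.

Fix the vertex order 0 < 1 < 2 < 3 < 4 < 5 < 6 and write every simplex with vertices in increasing order. Then dim K = 1 and the simplices of K are:

  0-simplices (7): [0], [1], [2], [3], [4], [5], [6]
  1-simplices (9): [0,1], [0,2], [0,3], [0,4], [0,5], [0,6], [1,4], [2,5], [3,6]

giving chain groups C_0 ≅ Z^7, C_1 ≅ Z^9.

Boundary ∂_1: C_1 → C_0 is given by ∂[p,q] = [q] − [p].
This gives a 7×9 integer matrix of rank 6; reducing to Smith normal form yields diagonal entries (1,1,1,1,1,1).

Now H_k = ker ∂_k / im ∂_{k+1}, so:

  H_0: rank C_0 − rank ∂_1 = 7 − 6 = 1, and the invariant factors of ∂_1 are all 1, so H_0 ≅ Z.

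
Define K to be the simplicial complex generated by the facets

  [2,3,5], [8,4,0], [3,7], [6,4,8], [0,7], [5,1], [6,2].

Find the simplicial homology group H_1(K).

Fix the vertex order 0 < 1 < 2 < 3 < 4 < 5 < 6 < 7 < 8 and write every simplex with vertices in increasing order. Then dim K = 2 and the simplices of K are:

  0-simplices (9): [0], [1], [2], [3], [4], [5], [6], [7], [8]
  1-simplices (12): [0,4], [0,7], [0,8], [1,5], [2,3], [2,5], [2,6], [3,5], [3,7], [4,6], [4,8], [6,8]
  2-simplices (3): [0,4,8], [2,3,5], [4,6,8]

so the chain groups are C_0 ≅ Z^9, C_1 ≅ Z^12, C_2 ≅ Z^3.

The boundary map ∂_1: C_1 → C_0 maps an edge to its endpoints' difference, ∂[p,q] = q − p. For instance
  ∂[4,8] = [8] − [4].
As a 9×12 matrix over Z this has rank 8, with invariant factors (1,1,1,1,1,1,1,1).

The boundary map ∂_2: C_2 → C_1 acts by ∂[p,q,r] = [q,r] − [p,r] + [p,q]. For instance
  ∂[2,3,5] = [3,5] − [2,5] + [2,3],
  ∂[4,6,8] = [6,8] − [4,8] + [4,6].
This gives a 12×3 integer matrix of rank 3; reducing to Smith normal form yields diagonal entries (1,1,1).

Reading off H_k = ker ∂_k / im ∂_{k+1}:

  H_1: rank ker ∂_1 − rank ∂_2 = (12 − 8) − 3 = 1, and the invariant factors of ∂_2 are all 1, so H_1 = Z.

H_1 ≅ Z.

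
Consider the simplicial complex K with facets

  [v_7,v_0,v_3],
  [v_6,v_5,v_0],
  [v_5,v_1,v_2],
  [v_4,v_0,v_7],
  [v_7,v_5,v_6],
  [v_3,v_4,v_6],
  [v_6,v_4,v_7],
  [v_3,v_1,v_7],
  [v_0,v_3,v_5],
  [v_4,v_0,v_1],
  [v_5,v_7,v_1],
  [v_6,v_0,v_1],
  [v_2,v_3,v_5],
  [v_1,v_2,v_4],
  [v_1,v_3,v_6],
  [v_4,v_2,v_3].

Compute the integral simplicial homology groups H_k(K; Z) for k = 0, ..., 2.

H_0 = Z,  H_1 = Z^2,  H_2 = Z.

K has 8 vertices, 24 edges, 16 triangles.
rank ∂_0 = 0, rank ∂_1 = 7 ⇒ b_0 = 8 − 0 − 7 = 1; all invariant factors of ∂_1 are 1 so no torsion. So H_0 ≅ Z.
rank ∂_1 = 7, rank ∂_2 = 15 ⇒ b_1 = 24 − 7 − 15 = 2; all invariant factors of ∂_2 are 1 so no torsion. So H_1 ≅ Z^2.
rank ∂_2 = 15, rank ∂_3 = 0 ⇒ b_2 = 16 − 15 − 0 = 1. So H_2 ≅ Z.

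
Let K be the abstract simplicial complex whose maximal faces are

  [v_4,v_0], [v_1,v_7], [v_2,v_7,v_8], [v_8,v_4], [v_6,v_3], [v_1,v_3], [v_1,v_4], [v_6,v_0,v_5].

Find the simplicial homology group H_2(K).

Fix the vertex order v_0 < v_1 < v_2 < v_3 < v_4 < v_5 < v_6 < v_7 < v_8 and write every simplex with vertices in increasing order. Then dim K = 2 and the simplices of K are:

  0-simplices (9): [v_0], [v_1], [v_2], [v_3], [v_4], [v_5], [v_6], [v_7], [v_8]
  1-simplices (12): [v_0,v_4], [v_0,v_5], [v_0,v_6], [v_1,v_3], [v_1,v_4], [v_1,v_7], [v_2,v_7], [v_2,v_8], [v_3,v_6], [v_4,v_8], [v_5,v_6], [v_7,v_8]
  2-simplices (2): [v_0,v_5,v_6], [v_2,v_7,v_8]

Hence C_0 ≅ Z^9, C_1 ≅ Z^12, C_2 ≅ Z^2.

∂_1: C_1 → C_0 maps an edge to its endpoints' difference, ∂[p,q] = q − p. For instance
  ∂[v_2,v_7] = [v_7] − [v_2].
The 9×12 boundary matrix has rank 8 and Smith normal form diag(1,1,1,1,1,1,1,1).

∂_2: C_2 → C_1 maps a triangle to the signed sum of its edges. For instance
  ∂[v_0,v_5,v_6] = [v_5,v_6] − [v_0,v_6] + [v_0,v_5],
  ∂[v_2,v_7,v_8] = [v_7,v_8] − [v_2,v_8] + [v_2,v_7].
The resulting 12×2 matrix has rank 2, and its Smith normal form has invariant factors (1,1).

Reading off H_k = ker ∂_k / im ∂_{k+1}:

  H_2: rank ker ∂_2 − rank ∂_3 = (2 − 2) − 0 = 0, and there is no ∂_3, so H_2 = 0.

H_2 = 0.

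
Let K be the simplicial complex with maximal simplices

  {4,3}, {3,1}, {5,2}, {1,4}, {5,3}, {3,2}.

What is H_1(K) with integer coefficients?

H_1 ≅ Z^2.

We work with the vertex ordering 1 < 2 < 3 < 4 < 5. The simplices of K, each written with vertices in increasing order, are:

  0-simplices (5): [1], [2], [3], [4], [5]
  1-simplices (6): [1,3], [1,4], [2,3], [2,5], [3,4], [3,5]

so the chain groups are C_0 ≅ Z^5, C_1 ≅ Z^6.

The boundary map ∂_1: C_1 → C_0 maps an edge to its endpoints' difference, ∂[p,q] = q − p. For instance
  ∂[1,4] = [4] − [1].
The resulting 5×6 matrix has rank 4, and its Smith normal form has invariant factors (1,1,1,1).

Reading off H_k = ker ∂_k / im ∂_{k+1}:

  H_1: rank ker ∂_1 − rank ∂_2 = (6 − 4) − 0 = 2, and there is no ∂_2, so H_1 = Z^2.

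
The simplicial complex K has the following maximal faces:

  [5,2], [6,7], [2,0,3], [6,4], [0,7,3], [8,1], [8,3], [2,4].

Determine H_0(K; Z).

Order the vertices as 0 < 1 < 2 < 3 < 4 < 5 < 6 < 7 < 8. Listing each simplex with vertices in this order, K has dimension 2 with simplices:

  0-simplices (9): [0], [1], [2], [3], [4], [5], [6], [7], [8]
  1-simplices (11): [0,2], [0,3], [0,7], [1,8], [2,3], [2,4], [2,5], [3,7], [3,8], [4,6], [6,7]
  2-simplices (2): [0,2,3], [0,3,7]

Hence C_0 ≅ Z^9, C_1 ≅ Z^11, C_2 ≅ Z^2.

The boundary map ∂_1: C_1 → C_0 is given by ∂[p,q] = [q] − [p]. For instance
  ∂[6,7] = [7] − [6].
This gives a 9×11 integer matrix of rank 8; reducing to Smith normal form yields diagonal entries (1,1,1,1,1,1,1,1).

Boundary ∂_2: C_2 → C_1 sends each 2-simplex [p,q,r] to [q,r] − [p,r] + [p,q]. For instance
  ∂[0,3,7] = [3,7] − [0,7] + [0,3],
  ∂[0,2,3] = [2,3] − [0,3] + [0,2].
The 11×2 boundary matrix has rank 2 and Smith normal form diag(1,1).

Now H_k = ker ∂_k / im ∂_{k+1}, so:

  H_0: rank C_0 − rank ∂_1 = 9 − 8 = 1, and the invariant factors of ∂_1 are all 1, so H_0 = Z.

H_0 = Z.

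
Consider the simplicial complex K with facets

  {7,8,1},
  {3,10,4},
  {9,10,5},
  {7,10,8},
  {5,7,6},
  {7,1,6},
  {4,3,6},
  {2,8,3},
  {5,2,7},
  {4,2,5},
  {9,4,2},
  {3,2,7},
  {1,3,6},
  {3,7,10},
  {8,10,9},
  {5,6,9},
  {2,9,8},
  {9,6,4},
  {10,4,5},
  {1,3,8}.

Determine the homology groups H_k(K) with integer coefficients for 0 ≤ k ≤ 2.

We work with the vertex ordering 1 < 2 < 3 < 4 < 5 < 6 < 7 < 8 < 9 < 10. The simplices of K, each written with vertices in increasing order, are:

  0-simplices (10): [1], [2], [3], [4], [5], [6], [7], [8], [9], [10]
  1-simplices (30): (30 of them)
  2-simplices (20): (20 of them)

Hence C_0 ≅ Z^10, C_1 ≅ Z^30, C_2 ≅ Z^20.

Boundary ∂_1: C_1 → C_0 sends each edge [p,q] (with p < q) to q − p. For instance
  ∂[4,5] = [5] − [4].
The 10×30 boundary matrix has rank 9 and Smith normal form diag(1,1,1,1,1,1,1,1,1).

∂_2: C_2 → C_1 acts by ∂[p,q,r] = [q,r] − [p,r] + [p,q]. For instance
  ∂[1,3,6] = [3,6] − [1,6] + [1,3],
  ∂[1,3,8] = [3,8] − [1,8] + [1,3].
The 30×20 boundary matrix has rank 20 and Smith normal form diag(1,1,1,1,1,1,1,1,1,1,1,1,1,1,1,1,1,1,1,2).

Computing H_k = (kernel of ∂_k) / (image of ∂_{k+1}):

  H_0: rank C_0 − rank ∂_1 = 10 − 9 = 1, and the invariant factors of ∂_1 are all 1, so H_0 = Z.
  H_1: rank ker ∂_1 − rank ∂_2 = (30 − 9) − 20 = 1, and ∂_2 has invariant factor 2 > 1, so H_1 = Z ⊕ Z/2.
  H_2: rank ker ∂_2 − rank ∂_3 = (20 − 20) − 0 = 0, and there is no ∂_3, so H_2 = 0.

As a check, the Euler characteristic is 10 − 30 + 20 = 0, which agrees with 1 − 1 + 0 = 0.
(K is a triangulation of the Klein bottle.)

H_0 ≅ Z,  H_1 ≅ Z ⊕ Z/2,  H_2 = 0.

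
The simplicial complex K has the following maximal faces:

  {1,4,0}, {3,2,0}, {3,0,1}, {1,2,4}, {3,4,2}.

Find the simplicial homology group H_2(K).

H_2 = 0.

Order the vertices as 0 < 1 < 2 < 3 < 4. Listing each simplex with vertices in this order, K has dimension 2 with simplices:

  0-simplices (5): [0], [1], [2], [3], [4]
  1-simplices (10): [0,1], [0,2], [0,3], [0,4], [1,2], [1,3], [1,4], [2,3], [2,4], [3,4]
  2-simplices (5): [0,1,3], [0,1,4], [0,2,3], [1,2,4], [2,3,4]

giving chain groups C_0 ≅ Z^5, C_1 ≅ Z^10, C_2 ≅ Z^5.

The boundary map ∂_1: C_1 → C_0 sends each edge [p,q] (with p < q) to q − p. For instance
  ∂[1,3] = [3] − [1].
The resulting 5×10 matrix has rank 4, and its Smith normal form has invariant factors (1,1,1,1).

Boundary ∂_2: C_2 → C_1 sends each 2-simplex [p,q,r] to [q,r] − [p,r] + [p,q]. For instance
  ∂[2,3,4] = [3,4] − [2,4] + [2,3],
  ∂[0,1,3] = [1,3] − [0,3] + [0,1].
The 10×5 boundary matrix has rank 5 and Smith normal form diag(1,1,1,1,1).

Computing H_k = (kernel of ∂_k) / (image of ∂_{k+1}):

  H_2: rank ker ∂_2 − rank ∂_3 = (5 − 5) − 0 = 0, and there is no ∂_3, so H_2 = 0.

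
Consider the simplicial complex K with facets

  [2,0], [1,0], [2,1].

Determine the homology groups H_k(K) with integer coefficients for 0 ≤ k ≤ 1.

Fix the vertex order 0 < 1 < 2 and write every simplex with vertices in increasing order. Then dim K = 1 and the simplices of K are:

  0-simplices (3): [0], [1], [2]
  1-simplices (3): [0,1], [0,2], [1,2]

so the chain groups are C_0 ≅ Z^3, C_1 ≅ Z^3.

∂_1: C_1 → C_0 maps an edge to its endpoints' difference, ∂[p,q] = q − p. For instance
  ∂[0,2] = [2] − [0].
The 3×3 boundary matrix has rank 2 and Smith normal form diag(1,1).

Now H_k = ker ∂_k / im ∂_{k+1}, so:

  H_0: rank C_0 − rank ∂_1 = 3 − 2 = 1, and the invariant factors of ∂_1 are all 1, so H_0 ≅ Z.
  H_1: rank ker ∂_1 − rank ∂_2 = (3 − 2) − 0 = 1, and there is no ∂_2, so H_1 ≅ Z.

As a check, the Euler characteristic is 3 − 3 = 0, which agrees with 1 − 1 = 0.
(K is a triangulation of the circle S^1.)

H_0 = Z,  H_1 = Z.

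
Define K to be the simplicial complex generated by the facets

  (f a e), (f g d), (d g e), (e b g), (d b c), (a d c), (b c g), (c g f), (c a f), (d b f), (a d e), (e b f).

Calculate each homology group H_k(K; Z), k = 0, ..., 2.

H_0 ≅ Z,  H_1 ≅ Z/2,  H_2 = 0.

Fix the vertex order a < b < c < d < e < f < g and write every simplex with vertices in increasing order. Then dim K = 2 and the simplices of K are:

  0-simplices (7): a, b, c, d, e, f, g
  1-simplices (18): ac, ad, ae, af, bc, bd, be, bf, bg, cd, cf, cg, de, df, dg, ef, eg, fg
  2-simplices (12): acd, acf, ade, aef, bcd, bcg, bdf, bef, beg, cfg, deg, dfg

giving chain groups C_0 ≅ Z^7, C_1 ≅ Z^18, C_2 ≅ Z^12.

∂_1: C_1 → C_0 sends each edge [p,q] (with p < q) to q − p.
The resulting 7×18 matrix has rank 6, and its Smith normal form has invariant factors (1,1,1,1,1,1).

The boundary map ∂_2: C_2 → C_1 sends each 2-simplex [p,q,r] to [q,r] − [p,r] + [p,q]. For instance
  ∂beg = eg − bg + be,
  ∂acd = cd − ad + ac.
As a 18×12 matrix over Z this has rank 12, with invariant factors (1,1,1,1,1,1,1,1,1,1,1,2).

Now H_k = ker ∂_k / im ∂_{k+1}, so:

  H_0: rank C_0 − rank ∂_1 = 7 − 6 = 1, and the invariant factors of ∂_1 are all 1, so H_0 = Z.
  H_1: rank ker ∂_1 − rank ∂_2 = (18 − 6) − 12 = 0, and ∂_2 has invariant factor 2 > 1, so H_1 = Z/2.
  H_2: rank ker ∂_2 − rank ∂_3 = (12 − 12) − 0 = 0, and there is no ∂_3, so H_2 = 0.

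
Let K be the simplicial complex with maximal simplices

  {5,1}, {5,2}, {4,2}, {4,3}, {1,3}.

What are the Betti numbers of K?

b_0 = 1, b_1 = 1.

Fix the vertex order 1 < 2 < 3 < 4 < 5 and write every simplex with vertices in increasing order. Then dim K = 1 and the simplices of K are:

  0-simplices (5): [1], [2], [3], [4], [5]
  1-simplices (5): [1,3], [1,5], [2,4], [2,5], [3,4]

giving chain groups C_0 ≅ Z^5, C_1 ≅ Z^5.

The boundary map ∂_1: C_1 → C_0 maps an edge to its endpoints' difference, ∂[p,q] = q − p.
The resulting 5×5 matrix has rank 4, and its Smith normal form has invariant factors (1,1,1,1).

Now H_k = ker ∂_k / im ∂_{k+1}, so:

  H_0: rank C_0 − rank ∂_1 = 5 − 4 = 1, and the invariant factors of ∂_1 are all 1, so H_0 = Z.
  H_1: rank ker ∂_1 − rank ∂_2 = (5 − 4) − 0 = 1, and there is no ∂_2, so H_1 = Z.

As a check, the Euler characteristic is 5 − 5 = 0, which agrees with 1 − 1 = 0.
(K is a triangulation of the circle S^1.)

Hence the Betti numbers are b_0 = 1, b_1 = 1.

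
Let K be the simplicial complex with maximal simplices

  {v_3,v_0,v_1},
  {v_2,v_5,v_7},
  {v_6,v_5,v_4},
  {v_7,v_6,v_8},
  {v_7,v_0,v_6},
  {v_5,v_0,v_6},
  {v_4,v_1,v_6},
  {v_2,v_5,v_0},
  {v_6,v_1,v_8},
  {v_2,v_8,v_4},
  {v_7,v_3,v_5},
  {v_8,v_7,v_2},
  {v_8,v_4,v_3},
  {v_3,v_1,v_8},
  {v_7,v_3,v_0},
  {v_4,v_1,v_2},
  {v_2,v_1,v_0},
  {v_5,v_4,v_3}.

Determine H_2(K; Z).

H_2 ≅ 0.

Fix the vertex order v_0 < v_1 < v_2 < v_3 < v_4 < v_5 < v_6 < v_7 < v_8 and write every simplex with vertices in increasing order. Then dim K = 2 and the simplices of K are:

  0-simplices (9): [v_0], [v_1], [v_2], [v_3], [v_4], [v_5], [v_6], [v_7], [v_8]
  1-simplices (27): (27 of them)
  2-simplices (18): (18 of them)

giving chain groups C_0 ≅ Z^9, C_1 ≅ Z^27, C_2 ≅ Z^18.

Boundary ∂_1: C_1 → C_0 maps an edge to its endpoints' difference, ∂[p,q] = q − p.
The 9×27 boundary matrix has rank 8 and Smith normal form diag(1,1,1,1,1,1,1,1).

∂_2: C_2 → C_1 maps a triangle to the signed sum of its edges. For instance
  ∂[v_3,v_4,v_5] = [v_4,v_5] − [v_3,v_5] + [v_3,v_4],
  ∂[v_0,v_5,v_6] = [v_5,v_6] − [v_0,v_6] + [v_0,v_5].
As a 27×18 matrix over Z this has rank 18, with invariant factors (1,1,1,1,1,1,1,1,1,1,1,1,1,1,1,1,1,2).

Reading off H_k = ker ∂_k / im ∂_{k+1}:

  H_2: rank ker ∂_2 − rank ∂_3 = (18 − 18) − 0 = 0, and there is no ∂_3, so H_2 = 0.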